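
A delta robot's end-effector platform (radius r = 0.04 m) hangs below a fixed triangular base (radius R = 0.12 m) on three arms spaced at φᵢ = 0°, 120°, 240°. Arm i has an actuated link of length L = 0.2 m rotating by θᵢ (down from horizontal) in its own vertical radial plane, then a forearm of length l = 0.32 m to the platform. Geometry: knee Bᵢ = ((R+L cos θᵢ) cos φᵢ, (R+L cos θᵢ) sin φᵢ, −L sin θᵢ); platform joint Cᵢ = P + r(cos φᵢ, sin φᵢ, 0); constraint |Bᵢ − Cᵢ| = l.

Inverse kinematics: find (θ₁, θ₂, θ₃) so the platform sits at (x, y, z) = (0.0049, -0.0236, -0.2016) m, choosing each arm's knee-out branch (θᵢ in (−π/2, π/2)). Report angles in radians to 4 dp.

θ₁ = 0.1748, θ₂ = 0.3488, θ₃ = 0.0876

arm 1 (φ=0.0°): x'=0.0049, y'=-0.0236
  e−x'=0.0751;  (l²−L²−(e−x')²−y'²−z²)/2L = 0.0389
  θ1 = atan2(B,A) + arccos(C/0.2151) = 0.1748
φ2=120.0° → target in arm frame (-0.0229, 0.0076)
  e−x'=0.1029;  (l²−L²−(e−x')²−y'²−z²)/2L = 0.0278
  √(A²+B²)=0.2263;  θ2 = -1.0989+1.4477 ≈ 0.3488
rotate P by −φ3: (0.0180, 0.0160, -0.2016)
  e−x'=0.0620;  (l²−L²−(e−x')²−y'²−z²)/2L = 0.0441
  θ3 = atan2(B,A) + arccos(C/0.2109) = 0.0876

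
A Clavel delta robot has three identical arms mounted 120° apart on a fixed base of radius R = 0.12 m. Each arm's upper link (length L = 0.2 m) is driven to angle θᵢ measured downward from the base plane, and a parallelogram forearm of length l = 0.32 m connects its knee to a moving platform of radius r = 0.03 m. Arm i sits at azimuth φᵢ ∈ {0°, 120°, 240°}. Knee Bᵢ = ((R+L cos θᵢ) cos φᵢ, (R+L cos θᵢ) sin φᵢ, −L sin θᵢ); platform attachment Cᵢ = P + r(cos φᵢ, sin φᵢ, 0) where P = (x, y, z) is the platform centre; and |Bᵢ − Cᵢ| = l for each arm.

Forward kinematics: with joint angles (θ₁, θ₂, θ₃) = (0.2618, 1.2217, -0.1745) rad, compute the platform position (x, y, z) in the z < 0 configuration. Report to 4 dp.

φ1=0.0°: virtual centre (0.2832, 0.0000, -0.0518), radius l
φ2=120.0°: virtual centre (-0.0792, 0.1372, -0.1879), radius l
φ3=240.0°: virtual centre (-0.1435, -0.2485, 0.0347), radius l
|centre ₂|²−|centre ₁|² = -0.0225;  |centre ₃|²−|centre ₁|² = 0.0007
plane₁₂: -0.7248x+0.2744y+-0.2723z = -0.0225
Cramer: x(z) = 0.0185-0.1479z;  y(z) = -0.0331+0.6019z
quadratic in z: (1.3842)z²+(0.1420)z+(-0.0286)=0, √Δ=0.4222 → z ∈ {-0.2038, 0.1012}; z = -0.2038 (taking z<0)
x = 0.0486, y = -0.1557

(0.0486, -0.1557, -0.2038)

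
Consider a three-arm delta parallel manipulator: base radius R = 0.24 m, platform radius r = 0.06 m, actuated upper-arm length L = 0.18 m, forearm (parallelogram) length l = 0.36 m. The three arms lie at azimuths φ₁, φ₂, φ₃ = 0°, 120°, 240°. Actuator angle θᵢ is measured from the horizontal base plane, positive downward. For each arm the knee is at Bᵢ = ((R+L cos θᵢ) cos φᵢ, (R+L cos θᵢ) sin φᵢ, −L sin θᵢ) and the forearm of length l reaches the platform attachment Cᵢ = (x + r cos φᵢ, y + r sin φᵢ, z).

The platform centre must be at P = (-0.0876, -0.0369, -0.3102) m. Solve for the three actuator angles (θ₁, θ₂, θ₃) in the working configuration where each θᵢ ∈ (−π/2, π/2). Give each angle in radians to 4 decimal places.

arm 1 (φ=0.0°): x'=-0.0876, y'=-0.0369
  e−x'=0.2676;  (l²−L²−(e−x')²−y'²−z²)/2L = -0.2000
  θ1 = atan2(B,A) + arccos(C/0.4097) = 1.2218
φ2=120.0° → target in arm frame (0.0118, 0.0943)
  A cos θ + B sin θ = C:  0.1682·cos θ + -0.3102·sin θ = -0.1005
  γ=atan2(-0.3102,0.1682)=-1.0740;  ψ=arccos(-0.2850)=1.8598;  θ2=γ+ψ≈0.7857
rotate P by −φ3: (0.0758, -0.0574, -0.3102)
  e−x'=0.1042;  (l²−L²−(e−x')²−y'²−z²)/2L = -0.0366
  √(A²+B²)=0.3272;  θ3 = -1.2466+1.6830 ≈ 0.4364

θ₁ = 1.2218, θ₂ = 0.7857, θ₃ = 0.4364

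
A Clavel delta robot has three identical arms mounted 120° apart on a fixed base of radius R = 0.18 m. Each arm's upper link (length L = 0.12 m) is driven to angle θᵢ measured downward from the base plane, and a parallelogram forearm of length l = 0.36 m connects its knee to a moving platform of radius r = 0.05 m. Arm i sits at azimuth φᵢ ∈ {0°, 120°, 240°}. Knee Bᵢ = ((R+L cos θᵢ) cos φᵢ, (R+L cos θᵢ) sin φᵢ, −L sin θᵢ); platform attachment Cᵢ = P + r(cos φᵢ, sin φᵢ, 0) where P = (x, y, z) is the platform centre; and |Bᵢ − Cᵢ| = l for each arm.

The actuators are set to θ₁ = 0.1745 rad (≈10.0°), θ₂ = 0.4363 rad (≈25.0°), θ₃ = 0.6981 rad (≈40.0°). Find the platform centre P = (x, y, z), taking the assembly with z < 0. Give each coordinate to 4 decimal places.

(0.0444, 0.0274, -0.3164)

arm 1 at φ=0.0°: ρ1 = 0.2482;  S1 = (0.2482, 0.0000, -0.0208)
φ2=120.0°: virtual centre (-0.1194, 0.2068, -0.0507), radius l
φ3=240.0°: virtual centre (-0.1110, -0.1922, -0.0771), radius l
|S₂|²−|S₁|² = -0.0024;  |S₃|²−|S₁|² = -0.0068
[-0.7351 0.4135 -0.0598]·P = -0.0024;  [-0.7183 -0.3844 -0.1126]·P = -0.0068
Cramer: x(z) = 0.0065-0.1200z;  y(z) = 0.0056-0.0688z
quadratic in z: (1.0191)z²+(0.0989)z+(-0.0707)=0, √Δ=0.5460 → z ∈ {-0.3164, 0.2193}; z = -0.3164 (taking z<0)
x = 0.0444, y = 0.0274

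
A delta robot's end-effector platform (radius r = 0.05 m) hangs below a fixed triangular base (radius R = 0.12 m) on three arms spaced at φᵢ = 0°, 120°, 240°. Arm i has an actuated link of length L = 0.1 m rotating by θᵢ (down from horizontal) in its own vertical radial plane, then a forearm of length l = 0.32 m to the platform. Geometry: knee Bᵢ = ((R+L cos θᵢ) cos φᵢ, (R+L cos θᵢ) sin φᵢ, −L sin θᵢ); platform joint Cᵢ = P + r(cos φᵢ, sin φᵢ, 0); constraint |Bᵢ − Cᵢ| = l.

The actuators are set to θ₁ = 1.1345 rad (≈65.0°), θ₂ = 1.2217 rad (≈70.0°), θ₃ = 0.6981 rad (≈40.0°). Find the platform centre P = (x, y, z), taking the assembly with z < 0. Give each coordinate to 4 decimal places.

arm 1 at φ=0.0°: (R−r)+L cos θ1 = 0.1123;  centre 1 = (0.1123, 0.0000, -0.0906)
centre 2 = (0.1042·cos120.0°, 0.1042·sin120.0°, -0.0940) = (-0.0521, 0.0902, -0.0940)
arm 3 at φ=240.0°: (R−r)+L cos θ3 = 0.1466;  centre 3 = (-0.0733, -0.1270, -0.0643)
subtract pairs → two planes through P
plane₁₂: -0.3287x+0.1805y+-0.0067z = -0.0011
Cramer: x(z) = -0.0039+0.0520z;  y(z) = -0.0133+0.1316z
quadratic in z: (1.0200)z²+(0.1657)z+(-0.0805)=0, √Δ=0.5967 → z ∈ {-0.3737, 0.2113}; z = -0.3737 (taking z<0)
x = -0.0233, y = -0.0625

(-0.0233, -0.0625, -0.3737)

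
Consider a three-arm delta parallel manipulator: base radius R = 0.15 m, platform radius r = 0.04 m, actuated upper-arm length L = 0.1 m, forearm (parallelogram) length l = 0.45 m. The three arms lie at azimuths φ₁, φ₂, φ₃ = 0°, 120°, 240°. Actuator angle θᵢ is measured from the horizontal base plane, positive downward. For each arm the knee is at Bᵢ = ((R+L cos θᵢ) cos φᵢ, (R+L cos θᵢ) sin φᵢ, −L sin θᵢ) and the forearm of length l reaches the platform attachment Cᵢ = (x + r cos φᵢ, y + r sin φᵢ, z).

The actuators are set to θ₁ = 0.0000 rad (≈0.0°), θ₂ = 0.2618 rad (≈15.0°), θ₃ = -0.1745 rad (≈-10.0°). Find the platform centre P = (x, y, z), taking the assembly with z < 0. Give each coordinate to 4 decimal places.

(0.0064, -0.0485, -0.3984)

φ1=0.0°: virtual centre (0.2100, 0.0000, 0.0000), radius l
φ2=120.0°: virtual centre (-0.1033, 0.1789, -0.0259), radius l
arm 3 at φ=240.0°: e+L cos θ3 = 0.2085;  S3 = (-0.1042, -0.1806, 0.0174)
eliminate P² terms by subtracting sphere 1 from 2 and 3
plane₁₂: -0.6266x+0.3578y+-0.0518z = -0.0007
det = 0.4512;  x = 0.0009+-0.0139z,  y = -0.0006+0.1203z
into |P−S₁|² = l²: 1.0147z² + 0.0057z + -0.1588 = 0;  Δ = 0.6444;  z = -0.3984 or 0.3928 → z<0 root = -0.3984
x = 0.0064, y = -0.0485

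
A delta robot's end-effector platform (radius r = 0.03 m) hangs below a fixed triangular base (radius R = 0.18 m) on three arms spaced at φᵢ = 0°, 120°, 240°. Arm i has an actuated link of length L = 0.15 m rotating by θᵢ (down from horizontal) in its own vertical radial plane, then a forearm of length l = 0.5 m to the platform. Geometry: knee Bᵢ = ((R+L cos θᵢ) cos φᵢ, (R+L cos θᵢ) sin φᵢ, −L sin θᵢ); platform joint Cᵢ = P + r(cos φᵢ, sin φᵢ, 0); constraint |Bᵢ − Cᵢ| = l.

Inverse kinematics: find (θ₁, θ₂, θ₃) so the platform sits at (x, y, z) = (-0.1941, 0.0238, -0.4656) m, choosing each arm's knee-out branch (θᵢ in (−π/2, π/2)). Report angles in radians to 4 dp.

θ₁ = 1.3094, θ₂ = 0.1747, θ₃ = 0.3495

φ1=0.0° → target in arm frame (-0.1941, 0.0238)
  A=0.3441, B=-0.4656, C=(l²−L²−A²−y'²−z²)/(2L)=-0.3608
  γ=atan2(-0.4656,0.3441)=-0.9343;  ψ=arccos(-0.6233)=2.2437;  θ1=γ+ψ≈1.3094
φ2=120.0° → target in arm frame (0.1177, 0.1562)
  e−x'=0.0323;  (l²−L²−(e−x')²−y'²−z²)/2L = -0.0491
  θ2 = atan2(B,A) + arccos(C/0.4667) = 0.1747
rotate P by −φ3: (0.0764, -0.1800, -0.4656)
  A=0.0736, B=-0.4656, C=(l²−L²−A²−y'²−z²)/(2L)=-0.0903
  √(A²+B²)=0.4714;  θ3 = -1.4141+1.7636 ≈ 0.3495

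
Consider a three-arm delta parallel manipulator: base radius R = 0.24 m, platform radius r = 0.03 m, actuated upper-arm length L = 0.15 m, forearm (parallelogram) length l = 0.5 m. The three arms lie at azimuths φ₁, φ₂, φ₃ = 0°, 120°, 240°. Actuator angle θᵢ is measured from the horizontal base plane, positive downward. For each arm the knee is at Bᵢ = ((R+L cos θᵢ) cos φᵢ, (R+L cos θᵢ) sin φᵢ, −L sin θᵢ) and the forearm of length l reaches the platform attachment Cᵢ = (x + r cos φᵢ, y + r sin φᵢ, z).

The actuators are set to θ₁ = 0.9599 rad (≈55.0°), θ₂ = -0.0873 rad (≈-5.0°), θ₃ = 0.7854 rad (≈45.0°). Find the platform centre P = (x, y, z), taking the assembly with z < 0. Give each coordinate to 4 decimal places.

arm 1 at φ=0.0°: (R−r)+L cos θ1 = 0.2960;  S1 = (0.2960, 0.0000, -0.1229)
φ2=120.0°: virtual centre (-0.1797, 0.3113, 0.0131), radius l
φ3=240.0°: virtual centre (-0.1580, -0.2737, -0.1061), radius l
subtract pairs → two planes through P
plane₁₂: -0.9515x+0.6225y+0.2719z = 0.0266
det = 1.0863;  x = -0.0182+0.1563z,  y = 0.0149+-0.1979z
into |P−S₁|² = l²: 1.0636z² + 0.1416z + -0.1359 = 0;  Δ = 0.5983;  z = -0.4302 or 0.2970 → z<0 root = -0.4302
x = -0.0855, y = 0.1000

(-0.0855, 0.1000, -0.4302)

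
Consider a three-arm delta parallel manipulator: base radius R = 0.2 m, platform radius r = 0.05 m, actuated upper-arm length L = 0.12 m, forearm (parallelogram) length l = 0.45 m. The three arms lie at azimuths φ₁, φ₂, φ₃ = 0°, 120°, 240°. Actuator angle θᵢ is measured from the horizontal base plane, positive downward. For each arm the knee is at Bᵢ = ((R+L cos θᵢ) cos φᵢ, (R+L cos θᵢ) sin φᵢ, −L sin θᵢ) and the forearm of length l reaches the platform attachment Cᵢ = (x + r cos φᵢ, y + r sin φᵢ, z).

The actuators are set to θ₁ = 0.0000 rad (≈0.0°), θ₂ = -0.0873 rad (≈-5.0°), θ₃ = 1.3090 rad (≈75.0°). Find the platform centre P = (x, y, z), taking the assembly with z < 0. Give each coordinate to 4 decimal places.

(0.0859, 0.1654, -0.3758)

centre 1 = (0.2700·cos0.0°, 0.2700·sin0.0°, 0.0000) = (0.2700, 0.0000, 0.0000)
arm 2 at φ=120.0°: ρ2 = 0.2695;  centre 2 = (-0.1348, 0.2334, 0.0105)
φ3=240.0°: virtual centre (-0.0905, -0.1568, -0.1159), radius l
|centre ₂|²−|centre ₁|² = -0.0001;  |centre ₃|²−|centre ₁|² = -0.0267
linear system: -0.8095x+0.4669y = -0.0001−0.0209z; -0.7211x+-0.3136y = -0.0267−-0.2318z
det = 0.5905;  x = 0.0212+-0.1722z,  y = 0.0364+-0.3434z
sphere 1 gives Az²+Bz+C=0 with A=1.1475, B=0.0607, C=-0.1393;  B²−4AC=0.6429;  roots -0.3758, 0.3229;  negative root z = -0.3758
x = 0.0859, y = 0.1654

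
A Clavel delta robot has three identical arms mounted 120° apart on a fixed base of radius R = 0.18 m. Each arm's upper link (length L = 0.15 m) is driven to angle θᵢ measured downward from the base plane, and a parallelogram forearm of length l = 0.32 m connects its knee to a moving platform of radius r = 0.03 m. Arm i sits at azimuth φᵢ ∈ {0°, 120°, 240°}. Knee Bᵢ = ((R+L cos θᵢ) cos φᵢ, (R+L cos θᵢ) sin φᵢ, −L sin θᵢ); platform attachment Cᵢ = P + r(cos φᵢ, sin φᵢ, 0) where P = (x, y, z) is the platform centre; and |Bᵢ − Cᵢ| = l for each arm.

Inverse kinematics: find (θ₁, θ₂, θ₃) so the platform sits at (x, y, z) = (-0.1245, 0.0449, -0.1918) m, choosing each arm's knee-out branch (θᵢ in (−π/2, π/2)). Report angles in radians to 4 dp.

rotate P by −φ1: (-0.1245, 0.0449, -0.1918)
  e−x'=0.2745;  (l²−L²−(e−x')²−y'²−z²)/2L = -0.1142
  γ=atan2(-0.1918,0.2745)=-0.6099;  ψ=arccos(-0.3410)=1.9187;  θ1=γ+ψ≈1.3089
rotate P by −φ2: (0.1011, 0.0854, -0.1918)
  A cos θ + B sin θ = C:  0.0489·cos θ + -0.1918·sin θ = 0.1115
  √(A²+B²)=0.1979;  θ2 = -1.3213+0.9726 ≈ -0.3487
rotate P by −φ3: (0.0234, -0.1303, -0.1918)
  A cos θ + B sin θ = C:  0.1266·cos θ + -0.1918·sin θ = 0.0337
  γ=atan2(-0.1918,0.1266)=-0.9873;  ψ=arccos(0.1466)=1.4237;  θ3=γ+ψ≈0.4364

θ₁ = 1.3089, θ₂ = -0.3487, θ₃ = 0.4364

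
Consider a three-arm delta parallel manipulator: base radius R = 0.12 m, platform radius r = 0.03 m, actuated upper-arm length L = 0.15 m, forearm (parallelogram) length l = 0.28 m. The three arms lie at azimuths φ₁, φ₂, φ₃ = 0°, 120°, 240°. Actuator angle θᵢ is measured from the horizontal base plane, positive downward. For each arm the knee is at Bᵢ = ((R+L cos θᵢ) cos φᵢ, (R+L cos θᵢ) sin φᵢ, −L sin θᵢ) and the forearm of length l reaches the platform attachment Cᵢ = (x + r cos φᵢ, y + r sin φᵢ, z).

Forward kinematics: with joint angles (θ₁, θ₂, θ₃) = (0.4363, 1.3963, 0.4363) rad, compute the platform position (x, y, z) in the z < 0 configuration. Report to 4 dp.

arm 1 at φ=0.0°: e+L cos θ1 = 0.2259;  centre 1 = (0.2259, 0.0000, -0.0634)
centre 2 = (0.1160·cos120.0°, 0.1160·sin120.0°, -0.1477) = (-0.0580, 0.1005, -0.1477)
φ3=240.0°: virtual centre (-0.1130, -0.1957, -0.0634), radius l
eliminate P² terms by subtracting sphere 1 from 2 and 3
[-0.5679 0.2010 -0.1687]·P = -0.0198;  [-0.6778 -0.3914 0.0000]·P = 0.0000
det = 0.3585;  x = 0.0216+-0.1841z,  y = -0.0374+0.3189z
quadratic in z: (1.1356)z²+(0.1782)z+(-0.0312)=0, √Δ=0.4166 → z ∈ {-0.2619, 0.1050}; z = -0.2619 (taking z<0)
x = 0.0698, y = -0.1209

(0.0698, -0.1209, -0.2619)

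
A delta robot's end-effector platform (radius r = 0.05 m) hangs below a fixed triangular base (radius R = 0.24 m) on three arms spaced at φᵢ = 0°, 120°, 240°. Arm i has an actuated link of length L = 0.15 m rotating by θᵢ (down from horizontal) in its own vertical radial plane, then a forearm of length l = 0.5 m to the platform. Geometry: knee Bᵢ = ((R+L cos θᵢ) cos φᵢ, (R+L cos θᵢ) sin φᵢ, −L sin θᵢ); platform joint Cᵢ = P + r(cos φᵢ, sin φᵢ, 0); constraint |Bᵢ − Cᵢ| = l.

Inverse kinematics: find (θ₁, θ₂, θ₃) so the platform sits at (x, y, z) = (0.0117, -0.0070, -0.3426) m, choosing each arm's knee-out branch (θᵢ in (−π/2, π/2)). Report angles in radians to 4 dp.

arm 1 (φ=0.0°): x'=0.0117, y'=-0.0070
  A=0.1783, B=-0.3426, C=(l²−L²−A²−y'²−z²)/(2L)=0.2610
  √(A²+B²)=0.3862;  θ1 = -1.0909+0.8289 ≈ -0.2620
φ2=120.0° → target in arm frame (-0.0119, -0.0066)
  A cos θ + B sin θ = C:  0.2019·cos θ + -0.3426·sin θ = 0.2310
  √(A²+B²)=0.3977;  θ2 = -1.0382+0.9509 ≈ -0.0874
arm 3 (φ=240.0°): x'=0.0002, y'=0.0136
  A=0.1898, B=-0.3426, C=(l²−L²−A²−y'²−z²)/(2L)=0.2464
  √(A²+B²)=0.3917;  θ3 = -1.0649+0.8904 ≈ -0.1745

θ₁ = -0.2620, θ₂ = -0.0874, θ₃ = -0.1745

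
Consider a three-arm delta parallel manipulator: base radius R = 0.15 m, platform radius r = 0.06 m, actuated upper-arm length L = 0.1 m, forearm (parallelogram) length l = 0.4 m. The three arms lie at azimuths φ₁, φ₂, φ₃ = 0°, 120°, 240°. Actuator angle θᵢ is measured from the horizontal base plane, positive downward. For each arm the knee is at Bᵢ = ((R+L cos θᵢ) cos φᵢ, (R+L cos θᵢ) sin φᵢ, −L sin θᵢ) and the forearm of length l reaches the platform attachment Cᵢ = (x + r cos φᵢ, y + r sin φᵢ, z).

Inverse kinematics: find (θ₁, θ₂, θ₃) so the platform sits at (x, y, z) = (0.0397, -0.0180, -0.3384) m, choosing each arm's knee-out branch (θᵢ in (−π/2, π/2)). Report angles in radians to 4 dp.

φ1=0.0° → target in arm frame (0.0397, -0.0180)
  e−x'=0.0503;  (l²−L²−(e−x')²−y'²−z²)/2L = 0.1632
  θ1 = atan2(B,A) + arccos(C/0.3421) = -0.3496
rotate P by −φ2: (-0.0354, -0.0254, -0.3384)
  e−x'=0.1254;  (l²−L²−(e−x')²−y'²−z²)/2L = 0.0955
  γ=atan2(-0.3384,0.1254)=-1.2158;  ψ=arccos(0.2647)=1.3029;  θ2=γ+ψ≈0.0871
rotate P by −φ3: (-0.0043, 0.0434, -0.3384)
  A=0.0943, B=-0.3384, C=(l²−L²−A²−y'²−z²)/(2L)=0.1236
  γ=atan2(-0.3384,0.0943)=-1.2991;  ψ=arccos(0.3518)=1.2113;  θ3=γ+ψ≈-0.0879

θ₁ = -0.3496, θ₂ = 0.0871, θ₃ = -0.0879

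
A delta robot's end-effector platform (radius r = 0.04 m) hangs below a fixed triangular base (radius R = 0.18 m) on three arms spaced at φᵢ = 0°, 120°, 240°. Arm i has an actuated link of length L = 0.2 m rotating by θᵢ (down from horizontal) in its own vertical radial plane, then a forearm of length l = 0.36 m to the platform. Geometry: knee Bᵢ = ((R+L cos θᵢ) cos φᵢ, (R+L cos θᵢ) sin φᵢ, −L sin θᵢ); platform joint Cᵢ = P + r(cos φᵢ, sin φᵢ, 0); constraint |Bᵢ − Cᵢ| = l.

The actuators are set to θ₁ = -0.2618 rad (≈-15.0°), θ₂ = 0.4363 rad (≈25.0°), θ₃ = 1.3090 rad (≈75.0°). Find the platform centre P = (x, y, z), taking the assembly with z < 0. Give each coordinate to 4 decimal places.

φ1=0.0°: virtual centre (0.3332, 0.0000, 0.0518), radius l
φ2=120.0°: virtual centre (-0.1606, 0.2782, -0.0845), radius l
S3 = (0.1918·cos240.0°, 0.1918·sin240.0°, -0.1932) = (-0.0959, -0.1661, -0.1932)
subtract pairs → two planes through P
[-0.9876 0.5564 -0.2726]·P = -0.0033;  [-0.8581 -0.3321 -0.4899]·P = -0.0396
Cramer: x(z) = 0.0287-0.4508z;  y(z) = 0.0450-0.3103z
sphere 1 gives Az²+Bz+C=0 with A=1.2995, B=0.1430, C=-0.0322;  B²−4AC=0.1879;  roots -0.2218, 0.1117;  negative root z = -0.2218
x = 0.1287, y = 0.1138

(0.1287, 0.1138, -0.2218)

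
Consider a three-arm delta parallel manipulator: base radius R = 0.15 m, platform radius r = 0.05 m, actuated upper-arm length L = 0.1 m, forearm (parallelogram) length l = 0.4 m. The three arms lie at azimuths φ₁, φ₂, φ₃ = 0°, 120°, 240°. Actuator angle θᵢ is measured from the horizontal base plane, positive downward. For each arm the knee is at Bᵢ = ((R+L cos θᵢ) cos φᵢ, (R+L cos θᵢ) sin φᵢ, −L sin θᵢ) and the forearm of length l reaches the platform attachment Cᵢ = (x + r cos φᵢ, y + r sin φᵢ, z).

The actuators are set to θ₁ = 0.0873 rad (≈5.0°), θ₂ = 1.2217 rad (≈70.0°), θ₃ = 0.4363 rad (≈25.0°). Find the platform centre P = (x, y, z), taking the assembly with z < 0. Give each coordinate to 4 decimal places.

(0.1032, -0.1009, -0.3836)

arm 1 at φ=0.0°: (R−r)+L cos θ1 = 0.1996;  O1 = (0.1996, 0.0000, -0.0087)
arm 2 at φ=120.0°: (R−r)+L cos θ2 = 0.1342;  O2 = (-0.0671, 0.1162, -0.0940)
O3 = (0.1906·cos240.0°, 0.1906·sin240.0°, -0.0423) = (-0.0953, -0.1651, -0.0423)
subtract pairs → two planes through P
linear system: -0.5334x+0.2324y = -0.0131−-0.1705z; -0.5899x+-0.3302y = -0.0018−-0.0671z
det = 0.3132;  x = 0.0151+-0.2295z,  y = -0.0216+0.2068z
sphere 1 gives Az²+Bz+C=0 with A=1.0954, B=0.0932, C=-0.1254;  B²−4AC=0.5582;  roots -0.3836, 0.2985;  negative root z = -0.3836
x = 0.1032, y = -0.1009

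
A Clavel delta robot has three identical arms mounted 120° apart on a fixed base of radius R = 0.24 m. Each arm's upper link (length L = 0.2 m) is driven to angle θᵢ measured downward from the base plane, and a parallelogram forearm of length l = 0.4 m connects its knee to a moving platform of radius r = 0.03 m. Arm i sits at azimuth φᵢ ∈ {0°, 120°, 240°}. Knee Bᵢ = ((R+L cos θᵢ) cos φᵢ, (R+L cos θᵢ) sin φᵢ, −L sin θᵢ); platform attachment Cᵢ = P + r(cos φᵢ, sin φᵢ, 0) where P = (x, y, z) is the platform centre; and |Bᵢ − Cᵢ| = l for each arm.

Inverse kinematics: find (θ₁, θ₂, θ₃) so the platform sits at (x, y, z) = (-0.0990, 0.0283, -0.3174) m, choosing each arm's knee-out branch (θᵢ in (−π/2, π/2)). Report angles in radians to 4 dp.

θ₁ = 1.2217, θ₂ = 0.4364, θ₃ = 0.6983

φ1=0.0° → target in arm frame (-0.0990, 0.0283)
  e−x'=0.3090;  (l²−L²−(e−x')²−y'²−z²)/2L = -0.1926
  γ=atan2(-0.3174,0.3090)=-0.7988;  ψ=arccos(-0.4347)=2.0205;  θ1=γ+ψ≈1.2217
arm 2 (φ=120.0°): x'=0.0740, y'=0.0716
  A=0.1360, B=-0.3174, C=(l²−L²−A²−y'²−z²)/(2L)=-0.0109
  θ2 = atan2(B,A) + arccos(C/0.3453) = 0.4364
rotate P by −φ3: (0.0250, -0.0999, -0.3174)
  e−x'=0.1850;  (l²−L²−(e−x')²−y'²−z²)/2L = -0.0624
  θ3 = atan2(B,A) + arccos(C/0.3674) = 0.6983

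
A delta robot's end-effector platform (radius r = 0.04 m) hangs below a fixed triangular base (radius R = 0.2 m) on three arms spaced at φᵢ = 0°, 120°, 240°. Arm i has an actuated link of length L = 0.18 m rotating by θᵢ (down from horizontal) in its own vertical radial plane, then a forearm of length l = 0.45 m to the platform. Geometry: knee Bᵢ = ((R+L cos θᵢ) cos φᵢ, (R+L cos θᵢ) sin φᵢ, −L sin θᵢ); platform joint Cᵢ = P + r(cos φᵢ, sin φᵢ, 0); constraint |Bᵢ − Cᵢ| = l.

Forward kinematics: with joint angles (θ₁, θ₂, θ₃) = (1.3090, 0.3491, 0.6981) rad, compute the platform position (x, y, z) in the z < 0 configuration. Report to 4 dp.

(-0.1495, 0.0492, -0.4445)

centre 1 = (0.2066·cos0.0°, 0.2066·sin0.0°, -0.1739) = (0.2066, 0.0000, -0.1739)
φ2=120.0°: virtual centre (-0.1646, 0.2850, -0.0616), radius l
centre 3 = (0.2979·cos240.0°, 0.2979·sin240.0°, -0.1157) = (-0.1489, -0.2580, -0.1157)
subtract pairs → two planes through P
[-0.7423 0.5701 0.2246]·P = 0.0392;  [-0.7111 -0.5160 0.1163]·P = 0.0292
Cramer: x(z) = -0.0468+0.2311z;  y(z) = 0.0079-0.0930z
into |P−centre ₁|² = l²: 1.0621z² + 0.2292z + -0.1080 = 0;  Δ = 0.5114;  z = -0.4445 or 0.2288 → z<0 root = -0.4445
x = -0.1495, y = 0.0492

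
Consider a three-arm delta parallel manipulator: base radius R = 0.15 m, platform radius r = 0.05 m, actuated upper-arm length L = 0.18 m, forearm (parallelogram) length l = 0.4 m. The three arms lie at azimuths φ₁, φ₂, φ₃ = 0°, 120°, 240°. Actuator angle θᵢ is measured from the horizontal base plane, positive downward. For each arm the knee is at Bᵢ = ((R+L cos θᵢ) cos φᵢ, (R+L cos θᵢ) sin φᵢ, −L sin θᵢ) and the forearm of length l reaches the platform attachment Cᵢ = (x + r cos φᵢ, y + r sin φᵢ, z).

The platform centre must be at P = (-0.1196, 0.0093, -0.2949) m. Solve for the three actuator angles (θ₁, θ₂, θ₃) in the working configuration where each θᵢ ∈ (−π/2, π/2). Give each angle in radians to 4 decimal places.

arm 1 (φ=0.0°): x'=-0.1196, y'=0.0093
  e−x'=0.2196;  (l²−L²−(e−x')²−y'²−z²)/2L = -0.0213
  θ1 = atan2(B,A) + arccos(C/0.3677) = 0.6981
φ2=120.0° → target in arm frame (0.0679, 0.0989)
  A cos θ + B sin θ = C:  0.0321·cos θ + -0.2949·sin θ = 0.0828
  γ=atan2(-0.2949,0.0321)=-1.4622;  ψ=arccos(0.2792)=1.2879;  θ2=γ+ψ≈-0.1744
rotate P by −φ3: (0.0517, -0.1082, -0.2949)
  e−x'=0.0483;  (l²−L²−(e−x')²−y'²−z²)/2L = 0.0739
  θ3 = atan2(B,A) + arccos(C/0.2988) = -0.0876

θ₁ = 0.6981, θ₂ = -0.1744, θ₃ = -0.0876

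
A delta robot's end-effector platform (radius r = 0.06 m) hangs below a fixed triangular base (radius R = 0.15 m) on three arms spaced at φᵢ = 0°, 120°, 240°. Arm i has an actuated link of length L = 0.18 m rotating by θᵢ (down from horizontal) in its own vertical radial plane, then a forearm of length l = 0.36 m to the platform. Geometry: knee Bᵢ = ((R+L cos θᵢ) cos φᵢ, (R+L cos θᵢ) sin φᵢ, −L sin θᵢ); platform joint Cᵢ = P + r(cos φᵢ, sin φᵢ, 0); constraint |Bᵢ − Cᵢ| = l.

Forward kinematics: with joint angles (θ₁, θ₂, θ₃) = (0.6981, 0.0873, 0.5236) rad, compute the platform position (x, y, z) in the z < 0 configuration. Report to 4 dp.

(-0.0624, 0.0565, -0.3209)

φ1=0.0°: virtual centre (0.2279, 0.0000, -0.1157), radius l
φ2=120.0°: virtual centre (-0.1347, 0.2332, -0.0157), radius l
φ3=240.0°: virtual centre (-0.1229, -0.2129, -0.0900), radius l
subtract pairs → two planes through P
[-0.7251 0.4665 0.2000]·P = 0.0075;  [-0.7017 -0.4259 0.0514]·P = 0.0032
det = 0.6361;  x = -0.0074+0.1716z,  y = 0.0045+-0.1620z
quadratic in z: (1.0557)z²+(0.1492)z+(-0.0608)=0, √Δ=0.5284 → z ∈ {-0.3209, 0.1796}; z = -0.3209 (taking z<0)
x = -0.0624, y = 0.0565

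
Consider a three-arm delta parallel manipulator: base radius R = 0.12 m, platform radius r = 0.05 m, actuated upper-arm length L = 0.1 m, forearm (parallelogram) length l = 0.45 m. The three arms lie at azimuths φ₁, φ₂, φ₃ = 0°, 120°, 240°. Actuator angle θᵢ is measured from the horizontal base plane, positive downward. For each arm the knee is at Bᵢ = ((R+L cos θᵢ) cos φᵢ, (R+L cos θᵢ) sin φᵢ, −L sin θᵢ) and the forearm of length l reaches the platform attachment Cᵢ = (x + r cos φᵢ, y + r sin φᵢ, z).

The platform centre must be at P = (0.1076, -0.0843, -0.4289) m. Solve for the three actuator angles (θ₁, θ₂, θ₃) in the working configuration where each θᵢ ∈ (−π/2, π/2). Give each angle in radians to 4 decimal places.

arm 1 (φ=0.0°): x'=0.1076, y'=-0.0843
  A cos θ + B sin θ = C:  -0.0376·cos θ + -0.4289·sin θ = 0.0001
  θ1 = atan2(B,A) + arccos(C/0.4305) = -0.0877
rotate P by −φ2: (-0.1268, -0.0510, -0.4289)
  A cos θ + B sin θ = C:  0.1968·cos θ + -0.4289·sin θ = -0.1640
  γ=atan2(-0.4289,0.1968)=-1.1406;  ψ=arccos(-0.3475)=1.9256;  θ2=γ+ψ≈0.7851
φ3=240.0° → target in arm frame (0.0192, 0.1353)
  A=0.0508, B=-0.4289, C=(l²−L²−A²−y'²−z²)/(2L)=-0.0618
  γ=atan2(-0.4289,0.0508)=-1.4529;  ψ=arccos(-0.1430)=1.7143;  θ3=γ+ψ≈0.2614

θ₁ = -0.0877, θ₂ = 0.7851, θ₃ = 0.2614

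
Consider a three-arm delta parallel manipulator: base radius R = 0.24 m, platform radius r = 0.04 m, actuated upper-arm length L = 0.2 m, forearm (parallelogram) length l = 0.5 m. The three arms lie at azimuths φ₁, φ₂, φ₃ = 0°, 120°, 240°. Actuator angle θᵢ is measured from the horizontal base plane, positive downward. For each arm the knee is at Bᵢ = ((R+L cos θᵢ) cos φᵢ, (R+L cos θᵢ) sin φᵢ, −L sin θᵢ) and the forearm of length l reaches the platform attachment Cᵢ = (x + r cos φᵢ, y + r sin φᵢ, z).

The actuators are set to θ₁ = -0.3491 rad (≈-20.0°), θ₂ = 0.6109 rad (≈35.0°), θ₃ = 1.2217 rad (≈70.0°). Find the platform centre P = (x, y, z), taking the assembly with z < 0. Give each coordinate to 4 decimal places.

(0.1859, 0.1015, -0.3776)

arm 1 at φ=0.0°: e+L cos θ1 = 0.3879;  O1 = (0.3879, 0.0000, 0.0684)
O2 = (0.3638·cos120.0°, 0.3638·sin120.0°, -0.1147) = (-0.1819, 0.3151, -0.1147)
O3 = (0.2684·cos240.0°, 0.2684·sin240.0°, -0.1879) = (-0.1342, -0.2324, -0.1879)
subtract pairs → two planes through P
plane₁₂: -1.1397x+0.6302y+-0.3663z = -0.0096
det = 1.1879;  x = 0.0291+-0.4153z,  y = 0.0374+-0.1699z
into |P−O₁|² = l²: 1.2014z² + 0.1485z + -0.1152 = 0;  Δ = 0.5756;  z = -0.3776 or 0.2539 → z<0 root = -0.3776
x = 0.1859, y = 0.1015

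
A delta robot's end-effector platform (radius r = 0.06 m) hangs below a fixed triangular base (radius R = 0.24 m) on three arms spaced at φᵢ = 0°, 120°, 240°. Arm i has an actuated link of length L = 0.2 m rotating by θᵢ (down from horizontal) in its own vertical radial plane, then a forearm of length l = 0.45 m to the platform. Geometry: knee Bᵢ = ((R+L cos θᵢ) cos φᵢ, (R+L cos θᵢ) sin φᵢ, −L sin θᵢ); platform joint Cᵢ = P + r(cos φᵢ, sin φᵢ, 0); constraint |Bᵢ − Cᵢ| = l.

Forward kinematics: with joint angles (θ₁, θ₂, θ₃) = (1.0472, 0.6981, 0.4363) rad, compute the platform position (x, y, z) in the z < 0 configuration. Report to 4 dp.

(-0.0887, -0.0377, -0.4285)

centre 1 = (0.2800·cos0.0°, 0.2800·sin0.0°, -0.1732) = (0.2800, 0.0000, -0.1732)
arm 2 at φ=120.0°: (R−r)+L cos θ2 = 0.3332;  centre 2 = (-0.1666, 0.2886, -0.1286)
φ3=240.0°: virtual centre (-0.1806, -0.3129, -0.0845), radius l
|centre ₂|²−|centre ₁|² = 0.0192;  |centre ₃|²−|centre ₁|² = 0.0293
plane₁₂: -0.8932x+0.5771y+0.0893z = 0.0192
det = 1.0906;  x = -0.0265+0.1451z,  y = -0.0078+0.0698z
into |P−centre ₁|² = l²: 1.0259z² + 0.2564z + -0.0785 = 0;  Δ = 0.3879;  z = -0.4285 or 0.1786 → z<0 root = -0.4285
x = -0.0887, y = -0.0377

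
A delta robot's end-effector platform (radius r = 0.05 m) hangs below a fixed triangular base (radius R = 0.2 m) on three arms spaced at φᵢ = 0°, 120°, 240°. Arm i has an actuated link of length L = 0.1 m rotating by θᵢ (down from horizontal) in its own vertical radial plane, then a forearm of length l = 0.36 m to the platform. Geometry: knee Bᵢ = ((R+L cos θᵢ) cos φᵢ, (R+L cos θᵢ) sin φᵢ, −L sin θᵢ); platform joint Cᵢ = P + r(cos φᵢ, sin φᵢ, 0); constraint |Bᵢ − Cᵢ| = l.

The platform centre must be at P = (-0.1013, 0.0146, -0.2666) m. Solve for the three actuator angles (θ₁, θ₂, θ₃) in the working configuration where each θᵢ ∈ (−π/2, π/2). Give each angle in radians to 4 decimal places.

rotate P by −φ1: (-0.1013, 0.0146, -0.2666)
  A cos θ + B sin θ = C:  0.2513·cos θ + -0.2666·sin θ = -0.0742
  γ=atan2(-0.2666,0.2513)=-0.8149;  ψ=arccos(-0.2025)=1.7747;  θ1=γ+ψ≈0.9598
rotate P by −φ2: (0.0633, 0.0804, -0.2666)
  e−x'=0.0867;  (l²−L²−(e−x')²−y'²−z²)/2L = 0.1727
  θ2 = atan2(B,A) + arccos(C/0.2803) = -0.3492
φ3=240.0° → target in arm frame (0.0380, -0.0950)
  A cos θ + B sin θ = C:  0.1120·cos θ + -0.2666·sin θ = 0.1348
  γ=atan2(-0.2666,0.1120)=-1.1731;  ψ=arccos(0.4660)=1.0860;  θ3=γ+ψ≈-0.0871

θ₁ = 0.9598, θ₂ = -0.3492, θ₃ = -0.0871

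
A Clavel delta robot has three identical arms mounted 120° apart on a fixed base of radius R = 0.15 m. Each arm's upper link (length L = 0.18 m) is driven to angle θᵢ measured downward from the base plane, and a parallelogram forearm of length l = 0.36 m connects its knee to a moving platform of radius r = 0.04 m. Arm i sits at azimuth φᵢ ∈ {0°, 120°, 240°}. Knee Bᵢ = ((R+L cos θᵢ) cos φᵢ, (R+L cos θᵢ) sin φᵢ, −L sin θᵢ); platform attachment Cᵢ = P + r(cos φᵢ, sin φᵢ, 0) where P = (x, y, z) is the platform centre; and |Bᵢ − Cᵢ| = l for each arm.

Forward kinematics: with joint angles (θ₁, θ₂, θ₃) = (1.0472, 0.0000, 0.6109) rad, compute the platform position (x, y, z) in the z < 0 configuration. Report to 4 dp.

(-0.1172, 0.0712, -0.3105)

arm 1 at φ=0.0°: ρ1 = 0.2000;  O1 = (0.2000, 0.0000, -0.1559)
φ2=120.0°: virtual centre (-0.1450, 0.2511, 0.0000), radius l
arm 3 at φ=240.0°: ρ3 = 0.2574;  O3 = (-0.1287, -0.2230, -0.1032)
subtract pairs → two planes through P
[-0.6900 0.5023 0.3118]·P = 0.0198;  [-0.6574 -0.4459 0.1053]·P = 0.0126
det = 0.6379;  x = -0.0238+0.3008z,  y = 0.0067+-0.2074z
into |P−O₁|² = l²: 1.1335z² + 0.1743z + -0.0552 = 0;  Δ = 0.2805;  z = -0.3105 or 0.1567 → z<0 root = -0.3105
x = -0.1172, y = 0.0712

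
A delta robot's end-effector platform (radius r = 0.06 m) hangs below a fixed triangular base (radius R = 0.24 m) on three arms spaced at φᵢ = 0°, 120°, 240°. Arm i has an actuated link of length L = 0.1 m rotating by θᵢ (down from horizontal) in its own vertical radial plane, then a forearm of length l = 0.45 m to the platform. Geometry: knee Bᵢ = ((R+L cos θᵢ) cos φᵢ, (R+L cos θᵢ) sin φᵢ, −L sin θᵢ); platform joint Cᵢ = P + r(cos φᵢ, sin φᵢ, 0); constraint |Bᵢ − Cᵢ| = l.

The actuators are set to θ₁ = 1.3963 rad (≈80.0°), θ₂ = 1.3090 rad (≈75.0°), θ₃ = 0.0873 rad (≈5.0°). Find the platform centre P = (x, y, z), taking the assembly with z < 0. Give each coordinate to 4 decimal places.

(-0.0767, -0.1160, -0.4360)

φ1=0.0°: virtual centre (0.1974, 0.0000, -0.0985), radius l
arm 2 at φ=120.0°: (R−r)+L cos θ2 = 0.2059;  S2 = (-0.1029, 0.1783, -0.0966)
arm 3 at φ=240.0°: (R−r)+L cos θ3 = 0.2796;  S3 = (-0.1398, -0.2422, -0.0087)
|S₂|²−|S₁|² = 0.0031;  |S₃|²−|S₁|² = 0.0296
[-0.6006 0.3566 0.0038]·P = 0.0031;  [-0.6743 -0.4843 0.1795]·P = 0.0296
Cramer: x(z) = -0.0227+0.1239z;  y(z) = -0.0296+0.1981z
sphere 1 gives Az²+Bz+C=0 with A=1.0546, B=0.1307, C=-0.1435;  B²−4AC=0.6225;  roots -0.4360, 0.3121;  negative root z = -0.4360
x = -0.0767, y = -0.1160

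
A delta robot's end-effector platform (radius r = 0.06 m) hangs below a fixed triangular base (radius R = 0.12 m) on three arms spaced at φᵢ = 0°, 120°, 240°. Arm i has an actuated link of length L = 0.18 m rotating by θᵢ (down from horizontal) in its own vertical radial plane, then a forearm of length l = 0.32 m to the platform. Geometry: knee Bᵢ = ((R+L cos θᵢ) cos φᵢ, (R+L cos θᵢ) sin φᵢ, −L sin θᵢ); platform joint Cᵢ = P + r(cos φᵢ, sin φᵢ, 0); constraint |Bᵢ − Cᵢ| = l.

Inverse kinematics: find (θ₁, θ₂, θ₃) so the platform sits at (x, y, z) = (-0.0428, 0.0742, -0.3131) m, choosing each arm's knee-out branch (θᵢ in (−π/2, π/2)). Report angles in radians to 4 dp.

θ₁ = 0.6982, θ₂ = 0.1747, θ₃ = 0.6984

rotate P by −φ1: (-0.0428, 0.0742, -0.3131)
  A=0.1028, B=-0.3131, C=(l²−L²−A²−y'²−z²)/(2L)=-0.1225
  θ1 = atan2(B,A) + arccos(C/0.3295) = 0.6982
φ2=120.0° → target in arm frame (0.0857, 0.0000)
  A cos θ + B sin θ = C:  -0.0257·cos θ + -0.3131·sin θ = -0.0797
  θ2 = atan2(B,A) + arccos(C/0.3141) = 0.1747
φ3=240.0° → target in arm frame (-0.0429, -0.0742)
  A cos θ + B sin θ = C:  0.1029·cos θ + -0.3131·sin θ = -0.1225
  θ3 = atan2(B,A) + arccos(C/0.3296) = 0.6984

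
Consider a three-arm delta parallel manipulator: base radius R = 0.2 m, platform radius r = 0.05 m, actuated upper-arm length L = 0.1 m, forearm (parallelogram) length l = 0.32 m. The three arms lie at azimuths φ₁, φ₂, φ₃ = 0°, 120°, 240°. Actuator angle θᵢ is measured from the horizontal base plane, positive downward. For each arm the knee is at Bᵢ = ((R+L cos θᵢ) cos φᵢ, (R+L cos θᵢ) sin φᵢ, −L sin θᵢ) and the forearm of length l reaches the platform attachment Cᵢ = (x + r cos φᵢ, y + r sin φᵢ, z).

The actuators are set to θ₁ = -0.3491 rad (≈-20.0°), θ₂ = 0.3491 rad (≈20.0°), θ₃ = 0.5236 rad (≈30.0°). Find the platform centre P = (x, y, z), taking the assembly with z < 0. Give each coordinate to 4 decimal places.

(0.0473, 0.0113, -0.2180)

φ1=0.0°: virtual centre (0.2440, 0.0000, 0.0342), radius l
arm 2 at φ=120.0°: ρ2 = 0.2440;  O2 = (-0.1220, 0.2113, -0.0342)
φ3=240.0°: virtual centre (-0.1183, -0.2049, -0.0500), radius l
|O₂|²−|O₁|² = 0.0000;  |O₃|²−|O₁|² = -0.0022
plane₁₂: -0.7319x+0.4226y+-0.1368z = 0.0000
det = 0.6061;  x = 0.0015+-0.2099z,  y = 0.0027+-0.0398z
into |P−O₁|² = l²: 1.0457z² + 0.0332z + -0.0425 = 0;  Δ = 0.1787;  z = -0.2180 or 0.1863 → z<0 root = -0.2180
x = 0.0473, y = 0.0113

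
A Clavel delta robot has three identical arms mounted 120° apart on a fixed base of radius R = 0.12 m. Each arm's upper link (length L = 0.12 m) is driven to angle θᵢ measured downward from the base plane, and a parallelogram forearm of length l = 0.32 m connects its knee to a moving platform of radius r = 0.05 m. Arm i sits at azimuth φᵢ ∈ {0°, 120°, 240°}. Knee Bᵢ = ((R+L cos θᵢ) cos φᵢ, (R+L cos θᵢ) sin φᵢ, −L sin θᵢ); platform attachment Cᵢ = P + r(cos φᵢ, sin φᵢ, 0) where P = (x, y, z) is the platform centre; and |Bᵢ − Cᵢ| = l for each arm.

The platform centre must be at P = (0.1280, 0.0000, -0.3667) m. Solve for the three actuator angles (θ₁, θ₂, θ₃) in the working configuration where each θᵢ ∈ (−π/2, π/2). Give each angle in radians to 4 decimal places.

rotate P by −φ1: (0.1280, 0.0000, -0.3667)
  A cos θ + B sin θ = C:  -0.0580·cos θ + -0.3667·sin θ = -0.2076
  γ=atan2(-0.3667,-0.0580)=-1.7277;  ψ=arccos(-0.5593)=2.1643;  θ1=γ+ψ≈0.4366
rotate P by −φ2: (-0.0640, -0.1109, -0.3667)
  A cos θ + B sin θ = C:  0.1340·cos θ + -0.3667·sin θ = -0.3196
  γ=atan2(-0.3667,0.1340)=-1.2204;  ψ=arccos(-0.8187)=2.5300;  θ2=γ+ψ≈1.3095
rotate P by −φ3: (-0.0640, 0.1109, -0.3667)
  A cos θ + B sin θ = C:  0.1340·cos θ + -0.3667·sin θ = -0.3196
  γ=atan2(-0.3667,0.1340)=-1.2204;  ψ=arccos(-0.8187)=2.5300;  θ3=γ+ψ≈1.3095

θ₁ = 0.4366, θ₂ = 1.3095, θ₃ = 1.3095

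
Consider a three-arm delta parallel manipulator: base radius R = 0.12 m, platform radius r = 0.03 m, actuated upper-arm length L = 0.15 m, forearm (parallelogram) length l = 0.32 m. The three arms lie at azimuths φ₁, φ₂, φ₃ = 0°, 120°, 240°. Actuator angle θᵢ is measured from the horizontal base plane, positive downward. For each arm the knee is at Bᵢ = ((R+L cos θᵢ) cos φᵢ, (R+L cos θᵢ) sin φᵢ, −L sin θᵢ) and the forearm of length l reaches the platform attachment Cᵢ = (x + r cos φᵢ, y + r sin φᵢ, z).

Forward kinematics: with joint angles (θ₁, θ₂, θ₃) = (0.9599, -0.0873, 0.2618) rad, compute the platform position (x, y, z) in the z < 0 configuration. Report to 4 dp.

(-0.1136, 0.0326, -0.2549)

centre 1 = (0.1760·cos0.0°, 0.1760·sin0.0°, -0.1229) = (0.1760, 0.0000, -0.1229)
arm 2 at φ=120.0°: (R−r)+L cos θ2 = 0.2394;  centre 2 = (-0.1197, 0.2074, 0.0131)
arm 3 at φ=240.0°: (R−r)+L cos θ3 = 0.2349;  centre 3 = (-0.1174, -0.2034, -0.0388)
subtract pairs → two planes through P
[-0.5915 0.4147 0.2719]·P = 0.0114;  [-0.5870 -0.4068 0.1681]·P = 0.0106
det = 0.4841;  x = -0.0187+0.3725z,  y = 0.0009+-0.1243z
sphere 1 gives Az²+Bz+C=0 with A=1.1542, B=0.1005, C=-0.0494;  B²−4AC=0.2381;  roots -0.2549, 0.1679;  negative root z = -0.2549
x = -0.1136, y = 0.0326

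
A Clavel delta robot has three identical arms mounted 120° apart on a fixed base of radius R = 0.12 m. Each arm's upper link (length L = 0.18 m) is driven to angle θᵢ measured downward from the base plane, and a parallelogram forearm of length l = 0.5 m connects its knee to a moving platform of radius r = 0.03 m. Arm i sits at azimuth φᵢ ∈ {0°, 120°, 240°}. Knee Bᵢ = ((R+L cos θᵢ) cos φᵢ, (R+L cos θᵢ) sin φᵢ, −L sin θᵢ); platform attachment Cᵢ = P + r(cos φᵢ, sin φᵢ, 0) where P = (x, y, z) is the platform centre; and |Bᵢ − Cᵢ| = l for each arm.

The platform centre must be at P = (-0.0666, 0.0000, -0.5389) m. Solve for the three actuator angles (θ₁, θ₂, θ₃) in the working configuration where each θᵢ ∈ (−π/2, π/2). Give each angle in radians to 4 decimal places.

φ1=0.0° → target in arm frame (-0.0666, 0.0000)
  A cos θ + B sin θ = C:  0.1566·cos θ + -0.5389·sin θ = -0.2704
  √(A²+B²)=0.5612;  θ1 = -1.2880+2.0735 ≈ 0.7855
arm 2 (φ=120.0°): x'=0.0333, y'=0.0577
  A cos θ + B sin θ = C:  0.0567·cos θ + -0.5389·sin θ = -0.2204
  γ=atan2(-0.5389,0.0567)=-1.4660;  ψ=arccos(-0.4068)=1.9897;  θ2=γ+ψ≈0.5238
arm 3 (φ=240.0°): x'=0.0333, y'=-0.0577
  A=0.0567, B=-0.5389, C=(l²−L²−A²−y'²−z²)/(2L)=-0.2204
  √(A²+B²)=0.5419;  θ3 = -1.4660+1.9897 ≈ 0.5238

θ₁ = 0.7855, θ₂ = 0.5238, θ₃ = 0.5238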